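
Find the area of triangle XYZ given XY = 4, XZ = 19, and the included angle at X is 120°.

Area = (1/2) * XY * XZ * sin(X)
Area = (1/2) * 4 * 19 * sin(120°)
Area = (1/2) * 4 * 19 * sqrt(3)/2
Area = 19*sqrt(3)

19*sqrt(3)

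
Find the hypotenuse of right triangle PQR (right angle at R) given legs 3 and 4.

By the Pythagorean theorem: PQ^2 = PR^2 + QR^2
PQ^2 = 3^2 + 4^2 = 9 + 16 = 25
PQ = sqrt(25) = 5

5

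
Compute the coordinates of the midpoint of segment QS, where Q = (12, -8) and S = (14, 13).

M = ((x₁ + x₂)/2, (y₁ + y₂)/2)
= ((12 + 14)/2, (-8 + 13)/2)
= (26/2, 5/2) = (13, 5/2)

(13, 5/2)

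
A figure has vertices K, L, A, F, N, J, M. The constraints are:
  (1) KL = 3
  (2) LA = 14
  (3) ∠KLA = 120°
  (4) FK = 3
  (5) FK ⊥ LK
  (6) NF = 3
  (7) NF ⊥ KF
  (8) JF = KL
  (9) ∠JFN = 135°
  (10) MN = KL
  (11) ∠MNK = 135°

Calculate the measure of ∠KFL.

Step 1: By the law of cosines on triangle FKL: FL² = 3² + 3² − 2·3·3·cos(90°) = 18, so FL = 3·√2.
Step 2: By the inverse law of cosines on triangle KFL: cos(∠KFL) = (3² + (3·√2)² − 3²) / (2·3·3·√2) = 18/25.46 = 0.7071, so ∠KFL = 45°.

Therefore, the measure of angle ∠KFL = 45°.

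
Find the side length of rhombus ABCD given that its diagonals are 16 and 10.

In a rhombus, the diagonals bisect each other perpendicularly, creating four congruent right triangles.
Each triangle has legs 8 (half of 16) and 5 (half of 10).
The hypotenuse of each right triangle is a side of the rhombus:
side = sqrt(8^2 + 5^2) = sqrt(89)

sqrt(89)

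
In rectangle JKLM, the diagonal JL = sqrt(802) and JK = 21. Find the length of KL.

Using the Pythagorean theorem: d^2 = a^2 + b^2
b^2 = d^2 - a^2
b^2 = 802 - 441
b^2 = 361
b = sqrt(361) = 19

19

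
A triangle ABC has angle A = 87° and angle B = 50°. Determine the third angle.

Let angle C = x. Then 87 + 50 + x = 180.
x = 180 - 137 = 43 degrees.

43 degrees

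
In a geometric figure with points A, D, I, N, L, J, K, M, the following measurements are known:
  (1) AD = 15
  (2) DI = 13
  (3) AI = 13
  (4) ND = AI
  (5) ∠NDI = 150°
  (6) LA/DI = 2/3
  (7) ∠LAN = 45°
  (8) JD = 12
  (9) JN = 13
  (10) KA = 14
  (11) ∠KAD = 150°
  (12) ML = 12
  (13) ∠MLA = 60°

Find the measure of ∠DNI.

From the given relations: ND = AI = 13.
Step 1: By the law of cosines on triangle NDI: NI² = 13² + 13² − 2·13·13·cos(150°) = 630.72, so NI ≈ 25.11.
Step 2: By the inverse law of cosines on triangle DNI: cos(∠DNI) = (13² + 25.11² − 13²) / (2·13·25.11) = 630.72/652.97 = 0.9659, so ∠DNI = 15°.

Therefore, the measure of angle ∠DNI = 15°.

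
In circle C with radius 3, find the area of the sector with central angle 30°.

The full circle has area πr² = π(3)² = 9*pi.
The sector covers 30° out of 360°, a fraction of 1/12.
Sector area = 9*pi × 1/12 = 3*pi/4.

3*pi/4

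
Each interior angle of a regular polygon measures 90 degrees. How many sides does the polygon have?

Each interior angle of a regular n-gon is (n - 2) * 180 / n.
Setting this equal to 90:
(n - 2) * 180 / n = 90
Each exterior angle = 180 - 90 = 90 degrees.
Since exterior angles sum to 360: n = 360 / 90 = 4.

4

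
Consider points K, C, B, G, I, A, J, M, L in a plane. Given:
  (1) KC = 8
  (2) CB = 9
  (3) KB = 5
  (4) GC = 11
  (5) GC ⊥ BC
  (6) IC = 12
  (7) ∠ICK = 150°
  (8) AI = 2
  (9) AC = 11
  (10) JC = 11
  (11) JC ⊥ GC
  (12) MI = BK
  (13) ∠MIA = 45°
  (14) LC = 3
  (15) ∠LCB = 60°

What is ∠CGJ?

Step 1: By the law of cosines on triangle GCJ: GJ² = 11² + 11² − 2·11·11·cos(90°) = 242, so GJ = 11·√2.
Step 2: By the inverse law of cosines on triangle CGJ: cos(∠CGJ) = (11² + (11·√2)² − 11²) / (2·11·11·√2) = 242/342.24 = 0.7071, so ∠CGJ = 45°.

Therefore, the measure of angle ∠CGJ = 45°.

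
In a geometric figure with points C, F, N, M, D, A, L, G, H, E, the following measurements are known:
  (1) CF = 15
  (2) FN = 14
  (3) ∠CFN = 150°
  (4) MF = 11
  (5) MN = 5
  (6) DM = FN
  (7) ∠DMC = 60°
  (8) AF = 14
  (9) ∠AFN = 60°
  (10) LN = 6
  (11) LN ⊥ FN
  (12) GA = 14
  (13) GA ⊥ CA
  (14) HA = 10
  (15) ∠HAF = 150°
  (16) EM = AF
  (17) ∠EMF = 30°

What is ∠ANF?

Step 1: By the law of cosines on triangle NFA: NA² = 14² + 14² − 2·14·14·cos(60°) = 196, so NA = 14.
Step 2: By the inverse law of cosines on triangle ANF: cos(∠ANF) = (14² + 14² − 14²) / (2·14·14) = 196/392 = 0.5, so ∠ANF = 60°.

Therefore, the measure of angle ∠ANF = 60°.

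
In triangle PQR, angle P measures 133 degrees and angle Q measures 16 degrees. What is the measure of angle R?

By the triangle angle sum property, the three interior angles of any triangle add up to 180°.
We know angle P = 133° and angle Q = 16°, so their sum is 149°.
Therefore angle R = 180° - 149° = 31°.

31 degrees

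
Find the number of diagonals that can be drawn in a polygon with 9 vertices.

Each of the 9 vertices connects to 6 non-adjacent vertices via diagonals.
Total connections = 9 × 6 = 54, but each diagonal is counted twice.
Number of diagonals = 54 / 2 = 27.

27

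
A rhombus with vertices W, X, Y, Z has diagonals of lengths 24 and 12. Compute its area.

The diagonals of a rhombus divide it into four right triangles.
Each triangle has legs 24/ 2 = 12 and 12/2 = 6, so each has area (1/2)*12*6 = 36.
Four such triangles give total area = (d1 * d2) / 2 = 144.

144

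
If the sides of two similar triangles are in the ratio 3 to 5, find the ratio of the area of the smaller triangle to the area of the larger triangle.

Area scales with the square of linear dimensions. If every length is multiplied by 3/5, then the area is multiplied by (3/5)^2 = 9/25.
The area ratio is 9:25.

9:25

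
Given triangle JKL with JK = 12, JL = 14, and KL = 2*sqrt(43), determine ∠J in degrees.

By the inverse law of cosines: cos(J) = (JK² + JL² - KL²) / (2 × JK × JL)
cos(J) = (12² + 14² - (2*sqrt(43))²) / (2 × 12 × 14)
cos(J) = (144 + 196 - (172)) / 336
cos(J) = 1/2
J = arccos(1/2) = 60°

60°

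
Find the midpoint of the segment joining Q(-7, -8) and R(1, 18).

M = ((x₁ + x₂)/2, (y₁ + y₂)/2)
= ((-7 + 1)/2, (-8 + 18)/2)
= (-6/2, 10/2) = (-3, 5)

(-3, 5)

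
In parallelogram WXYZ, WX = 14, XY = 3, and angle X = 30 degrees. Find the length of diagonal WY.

The diagonal of a parallelogram can be found by treating two adjacent sides and the diagonal as a triangle.
Applying the law of cosines with sides 14, 3 and included angle 30°:
d^2 = 196 + 9 - 84*cos(30°) = 205 - 42*sqrt(3)
d = sqrt(205 - 42*sqrt(3))

sqrt(205 - 42*sqrt(3))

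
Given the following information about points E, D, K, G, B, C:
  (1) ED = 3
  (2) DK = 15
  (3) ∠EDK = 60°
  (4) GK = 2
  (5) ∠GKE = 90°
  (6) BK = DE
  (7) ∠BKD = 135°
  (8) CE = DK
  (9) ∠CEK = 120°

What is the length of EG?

Step 1: By the law of cosines on triangle EDK: EK² = 3² + 15² − 2·3·15·cos(60°) = 189, so EK = 3·√21.
Step 2: By the law of cosines on triangle EKG: EG² = (3·√21)² + 2² − 2·3·√21·2·cos(90°) = 193, so EG = √193.

Therefore, the length of EG = √193.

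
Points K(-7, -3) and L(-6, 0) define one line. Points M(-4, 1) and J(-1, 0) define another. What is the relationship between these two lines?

Slope of line 1: m1 = (0 - -3)/(-6 - -7) = 3/1 = 3
Slope of line 2: m2 = (0 - 1)/(-1 - -4) = -1/3 = -1/3
Two lines are perpendicular when the product of their slopes is -1 (negative reciprocals).
m1 * m2 = (3) * (-1/3) = -1, confirming perpendicularity.

Perpendicular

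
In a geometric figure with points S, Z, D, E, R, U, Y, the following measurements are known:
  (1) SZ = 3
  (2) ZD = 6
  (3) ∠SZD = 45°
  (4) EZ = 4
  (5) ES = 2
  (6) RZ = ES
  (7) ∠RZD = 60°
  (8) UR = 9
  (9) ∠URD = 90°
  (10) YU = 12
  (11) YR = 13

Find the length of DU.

From the given relations: RZ = ES = 2.
Step 1: By the law of cosines on triangle DZR: DR² = 6² + 2² − 2·6·2·cos(60°) = 28, so DR = 2·√7.
Step 2: By the law of cosines on triangle DRU: DU² = (2·√7)² + 9² − 2·2·√7·9·cos(90°) = 109, so DU = √109.

Therefore, the length of DU = √109.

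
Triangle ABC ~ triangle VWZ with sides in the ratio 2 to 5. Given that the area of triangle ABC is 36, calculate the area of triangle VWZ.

Area ratio = (2/5)^2 = 4/25. Area of VWZ = 36 * 25/4 = 225.

225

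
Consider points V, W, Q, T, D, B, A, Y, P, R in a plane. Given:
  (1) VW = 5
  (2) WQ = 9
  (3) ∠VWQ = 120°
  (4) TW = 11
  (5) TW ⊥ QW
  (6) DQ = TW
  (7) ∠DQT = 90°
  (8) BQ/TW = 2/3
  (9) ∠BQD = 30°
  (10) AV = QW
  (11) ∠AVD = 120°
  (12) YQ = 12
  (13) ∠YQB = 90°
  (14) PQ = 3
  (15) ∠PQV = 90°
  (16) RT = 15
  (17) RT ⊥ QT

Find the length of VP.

Step 1: By the law of cosines on triangle VWQ: VQ² = 5² + 9² − 2·5·9·cos(120°) = 151, so VQ = √151.
Step 2: By the law of cosines on triangle VQP: VP² = √151² + 3² − 2·√151·3·cos(90°) = 160, so VP = 4·√10.

Therefore, the length of VP = 4·√10.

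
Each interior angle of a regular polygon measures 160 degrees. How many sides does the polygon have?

Exterior angle = 180 - 160 = 20. n = 360 / 20 = 18.

18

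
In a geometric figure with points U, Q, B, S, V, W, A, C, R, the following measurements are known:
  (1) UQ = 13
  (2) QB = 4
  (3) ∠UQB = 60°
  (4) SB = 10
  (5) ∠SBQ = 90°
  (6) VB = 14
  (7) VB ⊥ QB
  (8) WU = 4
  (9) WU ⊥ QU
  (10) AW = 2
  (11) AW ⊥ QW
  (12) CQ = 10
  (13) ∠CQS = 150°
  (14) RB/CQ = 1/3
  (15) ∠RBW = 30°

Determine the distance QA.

Step 1: By the law of cosines on triangle QUW: QW² = 13² + 4² − 2·13·4·cos(90°) = 185, so QW = √185.
Step 2: By the law of cosines on triangle QWA: QA² = √185² + 2² − 2·√185·2·cos(90°) = 189, so QA = 3·√21.

Therefore, the length of QA = 3·√21.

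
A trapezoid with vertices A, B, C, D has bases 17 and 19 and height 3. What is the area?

Area of a trapezoid = (base1 + base2) * height / 2
Area = (17 + 19) * 3 / 2
Area = 36 * 3 / 2
Area = 108 / 2
Area = 54

54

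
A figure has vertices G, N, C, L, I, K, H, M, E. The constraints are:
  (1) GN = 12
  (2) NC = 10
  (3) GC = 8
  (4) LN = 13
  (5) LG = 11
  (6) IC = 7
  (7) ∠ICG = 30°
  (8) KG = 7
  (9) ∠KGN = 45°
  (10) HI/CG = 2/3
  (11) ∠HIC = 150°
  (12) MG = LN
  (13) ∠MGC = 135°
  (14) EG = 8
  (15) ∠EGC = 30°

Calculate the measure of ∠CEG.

Step 1: By the law of cosines on triangle EGC: EC² = 8² + 8² − 2·8·8·cos(30°) = 17.15, so EC ≈ 4.14.
Step 2: By the inverse law of cosines on triangle CEG: cos(∠CEG) = (4.14² + 8² − 8²) / (2·4.14·8) = 17.15/66.26 = 0.2588, so ∠CEG = 75°.

Therefore, the measure of angle ∠CEG = 75°.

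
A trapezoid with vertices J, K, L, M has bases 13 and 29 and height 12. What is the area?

A trapezoid's area equals the midsegment times the height.
The midsegment is (13 + 29) / 2 = 21.
Area = 21 * 12 = 252.

252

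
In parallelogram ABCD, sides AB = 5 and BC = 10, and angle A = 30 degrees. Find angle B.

In a parallelogram, consecutive angles are supplementary (sum to 180°).
angle B = 180 - angle A
angle B = 180 - 30
angle B = 150 degrees

150 degrees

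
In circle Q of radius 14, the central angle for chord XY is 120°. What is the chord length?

Drop a perpendicular from the center to the chord, bisecting both the chord and the central angle.
Each half-chord = r sin(θ/2) = 14 sin(60°).
The full chord = 2 × 14 × sin(60°) = 14*sqrt(3).

14*sqrt(3)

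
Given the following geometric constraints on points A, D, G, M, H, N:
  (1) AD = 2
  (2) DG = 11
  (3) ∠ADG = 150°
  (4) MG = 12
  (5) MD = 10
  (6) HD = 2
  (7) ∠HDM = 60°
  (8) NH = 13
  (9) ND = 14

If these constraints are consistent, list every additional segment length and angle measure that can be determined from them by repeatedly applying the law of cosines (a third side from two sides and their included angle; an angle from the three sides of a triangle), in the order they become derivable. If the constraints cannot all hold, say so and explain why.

The constraints are consistent. Derivable facts, in order:
After 1 step:
- AG ≈ 12.77
- MH = 2·√21
- ∠DGM = 51.32°
- ∠DHN = 116.25°
- ∠DMG = 59.17°
- ∠DNH = 7.36°
- ∠GDM = 69.51°
- ∠HDN = 56.39°
After 2 steps:
- ∠AGD = 4.49°
- ∠DAG = 25.51°
- ∠DHM = 109.11°
- ∠DMH = 10.89°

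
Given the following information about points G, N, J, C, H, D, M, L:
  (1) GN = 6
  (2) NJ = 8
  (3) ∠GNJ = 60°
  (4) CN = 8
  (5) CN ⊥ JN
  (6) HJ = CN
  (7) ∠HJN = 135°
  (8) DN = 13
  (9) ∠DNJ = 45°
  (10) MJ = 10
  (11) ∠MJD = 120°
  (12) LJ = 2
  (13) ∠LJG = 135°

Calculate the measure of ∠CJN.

Step 1: By the law of cosines on triangle JNC: JC² = 8² + 8² − 2·8·8·cos(90°) = 128, so JC = 8·√2.
Step 2: By the inverse law of cosines on triangle CJN: cos(∠CJN) = ((8·√2)² + 8² − 8²) / (2·8·√2·8) = 128/181.02 = 0.7071, so ∠CJN = 45°.

Therefore, the measure of angle ∠CJN = 45°.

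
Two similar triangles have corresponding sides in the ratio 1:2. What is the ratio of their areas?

The ratio of areas of similar triangles equals the square of the side ratio.
Side ratio = 1:2
Area ratio = (1/2)^2 = 1/4 = 1:4

1:4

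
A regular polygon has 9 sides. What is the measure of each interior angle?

Each interior angle of a regular n-gon is (n - 2) * 180 / n.
For n = 9: (9 - 2) * 180 / 9 = 1260/9 = 140 degrees.

140 degrees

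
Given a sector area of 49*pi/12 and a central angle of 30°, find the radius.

Sector area A = πr² × θ/360, so r² = 360A / (πθ).
r² = 360 × 49*pi/12 / (π × 30)
r² = 49
r = 7

7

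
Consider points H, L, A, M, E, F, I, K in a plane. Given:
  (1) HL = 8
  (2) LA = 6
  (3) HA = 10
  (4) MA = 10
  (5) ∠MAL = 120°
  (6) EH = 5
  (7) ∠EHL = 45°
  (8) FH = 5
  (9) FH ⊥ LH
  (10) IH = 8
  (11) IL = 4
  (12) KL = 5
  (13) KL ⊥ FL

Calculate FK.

Step 1: By the law of cosines on triangle LHF: LF² = 8² + 5² − 2·8·5·cos(90°) = 89, so LF = √89.
Step 2: By the law of cosines on triangle FLK: FK² = √89² + 5² − 2·√89·5·cos(90°) = 114, so FK = √114.

Therefore, the length of FK = √114.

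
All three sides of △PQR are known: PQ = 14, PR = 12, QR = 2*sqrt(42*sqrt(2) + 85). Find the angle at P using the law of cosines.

By the inverse law of cosines: cos(P) = (PQ² + PR² - QR²) / (2 × PQ × PR)
cos(P) = (14² + 12² - (2*sqrt(42*sqrt(2) + 85))²) / (2 × 14 × 12)
cos(P) = (196 + 144 - (168*sqrt(2) + 340)) / 336
cos(P) = -sqrt(2)/2
P = arccos(-sqrt(2)/2) = 135°

135°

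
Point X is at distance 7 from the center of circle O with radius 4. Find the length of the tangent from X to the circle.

Let T be the point of tangency. Then OT ⊥ XT (radius ⊥ tangent).
In right triangle OTX: OX² = OT² + XT²
7² = 4² + XT²
XT² = 33, XT = sqrt(33)

sqrt(33)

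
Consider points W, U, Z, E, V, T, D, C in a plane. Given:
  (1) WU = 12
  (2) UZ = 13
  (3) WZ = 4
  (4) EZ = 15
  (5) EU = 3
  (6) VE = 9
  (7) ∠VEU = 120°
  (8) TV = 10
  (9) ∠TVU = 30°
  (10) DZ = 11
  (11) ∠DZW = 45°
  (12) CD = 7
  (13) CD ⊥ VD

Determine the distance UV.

Step 1: By the law of cosines on triangle UEV: UV² = 3² + 9² − 2·3·9·cos(120°) = 117, so UV = 3·√13.

Therefore, the length of UV = 3·√13.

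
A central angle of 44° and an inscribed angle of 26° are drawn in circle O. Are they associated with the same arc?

By the inscribed angle theorem, the inscribed angle for a central angle of 44° should be 44° / 2 = 22°.
The given inscribed angle is 26°, which does not equal 22°.
Therefore, no, they do not correspond to the same arc.

No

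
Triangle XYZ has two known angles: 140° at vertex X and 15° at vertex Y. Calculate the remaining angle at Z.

By the triangle angle sum property, the three interior angles of any triangle add up to 180°.
We know angle X = 140° and angle Y = 15°, so their sum is 155°.
Therefore angle Z = 180° - 155° = 25°.

25 degrees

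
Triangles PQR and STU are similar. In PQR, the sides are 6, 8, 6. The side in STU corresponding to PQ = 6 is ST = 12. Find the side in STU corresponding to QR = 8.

Since the triangles are similar, the ratio of corresponding sides is constant.
Scale factor k = ST / PQ = 12 / 6 = 2
TU = k * QR = 2 * 8 = 16

16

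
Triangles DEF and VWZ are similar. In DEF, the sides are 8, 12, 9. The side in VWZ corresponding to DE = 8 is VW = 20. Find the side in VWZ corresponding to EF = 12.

Since the triangles are similar, the ratio of corresponding sides is constant.
Scale factor k = VW / DE = 20 / 8 = 5/2
WZ = k * EF = 5/2 * 12 = 30

30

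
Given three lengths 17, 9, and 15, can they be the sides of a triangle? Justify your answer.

Check all three triangle inequalities:
17 + 9 = 26 > 15 ✓
17 + 15 = 32 > 9 ✓
9 + 15 = 24 > 17 ✓
All conditions hold, so these sides form a valid triangle.

Yes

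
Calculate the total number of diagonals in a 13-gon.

Each of the 13 vertices connects to 10 non-adjacent vertices via diagonals.
Total connections = 13 × 10 = 130, but each diagonal is counted twice.
Number of diagonals = 130 / 2 = 65.

65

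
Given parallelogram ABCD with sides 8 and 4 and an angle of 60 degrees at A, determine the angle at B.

Consecutive angles are supplementary: angle B = 180 - 60 = 120 degrees.

120 degrees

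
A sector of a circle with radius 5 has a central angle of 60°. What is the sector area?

Sector area = π(5²)(1/6) = 25*pi/6

25*pi/6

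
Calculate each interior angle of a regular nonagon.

Each interior angle of a regular n-gon is (n - 2) * 180 / n.
For n = 9: (9 - 2) * 180 / 9 = 1260/9 = 140 degrees.

140 degrees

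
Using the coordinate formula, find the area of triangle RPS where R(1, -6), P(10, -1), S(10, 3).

The Shoelace formula computes the area from vertex coordinates by summing cross products.
For vertices (1,-6), (10,-1), (10,3):
Signed sum = 1*-1 - 10*-6 + 10*3 - 10*-1 + 10*-6 - 1*3
= 59 + 40 + -63 = 36
Area = (1/2)|36| = 18.

18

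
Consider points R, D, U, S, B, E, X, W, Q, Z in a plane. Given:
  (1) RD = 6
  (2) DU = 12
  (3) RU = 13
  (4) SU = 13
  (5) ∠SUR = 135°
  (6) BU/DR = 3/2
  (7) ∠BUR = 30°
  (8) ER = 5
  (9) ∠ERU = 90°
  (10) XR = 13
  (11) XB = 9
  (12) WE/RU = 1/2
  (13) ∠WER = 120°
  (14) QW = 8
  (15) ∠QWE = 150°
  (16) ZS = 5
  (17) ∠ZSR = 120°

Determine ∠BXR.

From the given relations: BU = 3/2·DR = 3/2·6 = 9.
Step 1: By the law of cosines on triangle BUR: BR² = 9² + 13² − 2·9·13·cos(30°) = 47.35, so BR ≈ 6.88.
Step 2: By the inverse law of cosines on triangle BXR: cos(∠BXR) = (9² + 13² − 6.88²) / (2·9·13) = 202.65/234 = 0.866, so ∠BXR = 30°.

Therefore, the measure of angle ∠BXR = 30°.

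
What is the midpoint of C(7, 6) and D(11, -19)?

The midpoint is the point halfway along the segment.
Move half the horizontal distance: 7 + (11 - 7)/2 = 7 + 4/2 = 9
Move half the vertical distance: 6 + (-19 - 6)/2 = 6 + -25/2 = -13/2
Midpoint = (9, -13/2)

(9, -13/2)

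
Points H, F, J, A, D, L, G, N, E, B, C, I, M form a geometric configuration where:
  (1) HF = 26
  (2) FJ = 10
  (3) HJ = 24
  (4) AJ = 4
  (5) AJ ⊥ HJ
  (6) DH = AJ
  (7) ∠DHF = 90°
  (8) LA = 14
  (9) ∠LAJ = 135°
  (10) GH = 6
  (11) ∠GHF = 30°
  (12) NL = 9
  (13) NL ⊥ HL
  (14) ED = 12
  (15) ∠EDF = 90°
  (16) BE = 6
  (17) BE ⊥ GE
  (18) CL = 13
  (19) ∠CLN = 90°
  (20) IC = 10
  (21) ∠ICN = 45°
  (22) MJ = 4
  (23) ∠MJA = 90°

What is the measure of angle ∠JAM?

Step 1: By the law of cosines on triangle AJM: AM² = 4² + 4² − 2·4·4·cos(90°) = 32, so AM = 4·√2.
Step 2: By the inverse law of cosines on triangle JAM: cos(∠JAM) = (4² + (4·√2)² − 4²) / (2·4·4·√2) = 32/45.25 = 0.7071, so ∠JAM = 45°.

Therefore, the measure of angle ∠JAM = 45°.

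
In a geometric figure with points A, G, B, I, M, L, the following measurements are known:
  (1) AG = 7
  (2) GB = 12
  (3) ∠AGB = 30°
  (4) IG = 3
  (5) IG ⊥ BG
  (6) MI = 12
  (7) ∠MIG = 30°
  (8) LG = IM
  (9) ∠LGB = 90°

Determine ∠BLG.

From the given relations: LG = IM = 12.
Step 1: By the law of cosines on triangle LGB: LB² = 12² + 12² − 2·12·12·cos(90°) = 288, so LB = 12·√2.
Step 2: By the inverse law of cosines on triangle BLG: cos(∠BLG) = ((12·√2)² + 12² − 12²) / (2·12·√2·12) = 288/407.29 = 0.7071, so ∠BLG = 45°.

Therefore, the measure of angle ∠BLG = 45°.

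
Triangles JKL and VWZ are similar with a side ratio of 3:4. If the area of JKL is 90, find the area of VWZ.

For similar figures, the area ratio equals the square of the side ratio.
Side ratio (JKL to VWZ) = 3:4, so area ratio = 3^2:4^2 = 9:16.
If the area of JKL is 90, then the area of VWZ = 90 * (16/9) = 160.

160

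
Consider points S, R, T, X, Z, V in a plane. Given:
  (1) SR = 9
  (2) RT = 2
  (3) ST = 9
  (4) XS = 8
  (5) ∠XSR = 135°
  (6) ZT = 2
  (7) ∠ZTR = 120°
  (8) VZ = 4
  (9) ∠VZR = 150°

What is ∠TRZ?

Step 1: By the law of cosines on triangle RTZ: RZ² = 2² + 2² − 2·2·2·cos(120°) = 12, so RZ = 2·√3.
Step 2: By the inverse law of cosines on triangle TRZ: cos(∠TRZ) = (2² + (2·√3)² − 2²) / (2·2·2·√3) = 12/13.86 = 0.866, so ∠TRZ = 30°.

Therefore, the measure of angle ∠TRZ = 30°.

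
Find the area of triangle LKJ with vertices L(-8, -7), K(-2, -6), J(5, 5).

The Shoelace formula computes the area from vertex coordinates by summing cross products.
For vertices (-8,-7), (-2,-6), (5,5):
Signed sum = -8*-6 - -2*-7 + -2*5 - 5*-6 + 5*-7 - -8*5
= 34 + 20 + 5 = 59
Area = (1/2)|59| = 59/2.

59/2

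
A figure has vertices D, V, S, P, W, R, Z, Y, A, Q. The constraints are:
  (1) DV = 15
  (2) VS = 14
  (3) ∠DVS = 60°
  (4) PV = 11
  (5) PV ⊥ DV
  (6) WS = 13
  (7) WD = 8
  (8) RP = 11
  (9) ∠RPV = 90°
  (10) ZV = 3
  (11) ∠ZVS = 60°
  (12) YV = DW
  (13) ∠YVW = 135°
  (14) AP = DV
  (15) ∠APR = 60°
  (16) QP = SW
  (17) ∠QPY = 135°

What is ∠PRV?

Step 1: By the law of cosines on triangle RPV: RV² = 11² + 11² − 2·11·11·cos(90°) = 242, so RV = 11·√2.
Step 2: By the inverse law of cosines on triangle PRV: cos(∠PRV) = (11² + (11·√2)² − 11²) / (2·11·11·√2) = 242/342.24 = 0.7071, so ∠PRV = 45°.

Therefore, the measure of angle ∠PRV = 45°.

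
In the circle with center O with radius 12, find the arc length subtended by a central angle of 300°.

The full circumference is 2πr = 2π(12) = 24*pi.
The arc spans 300° out of 360°, which is a fraction of 5/6.
Arc length = 24*pi × 5/6 = 20*pi.

20*pi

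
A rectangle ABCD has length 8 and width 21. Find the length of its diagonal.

A rectangle's diagonal splits it into two right triangles, with the diagonal as the hypotenuse.
By the Pythagorean theorem, d^2 = 8^2 + 21^2 = 505.
Therefore d = sqrt(505).

sqrt(505)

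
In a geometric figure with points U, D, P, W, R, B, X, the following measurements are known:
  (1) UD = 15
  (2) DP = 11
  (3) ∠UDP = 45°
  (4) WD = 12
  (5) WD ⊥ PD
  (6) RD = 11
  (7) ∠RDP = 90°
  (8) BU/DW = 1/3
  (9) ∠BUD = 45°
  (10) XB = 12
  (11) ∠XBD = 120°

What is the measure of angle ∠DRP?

Step 1: By the law of cosines on triangle RDP: RP² = 11² + 11² − 2·11·11·cos(90°) = 242, so RP = 11·√2.
Step 2: By the inverse law of cosines on triangle DRP: cos(∠DRP) = (11² + (11·√2)² − 11²) / (2·11·11·√2) = 242/342.24 = 0.7071, so ∠DRP = 45°.

Therefore, the measure of angle ∠DRP = 45°.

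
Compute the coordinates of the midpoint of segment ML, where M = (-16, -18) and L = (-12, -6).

The midpoint is the point halfway along the segment.
Move half the horizontal distance: -16 + (-12 - -16)/2 = -16 + 4/2 = -14
Move half the vertical distance: -18 + (-6 - -18)/2 = -18 + 12/2 = -12
Midpoint = (-14, -12)

(-14, -12)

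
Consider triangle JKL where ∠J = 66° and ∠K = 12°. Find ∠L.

The interior angles sum to 180°: angle L = 180 - 66 - 12 = 102°.
The triangle is obtuse (angles 66°, 12°, 102°).

102 degrees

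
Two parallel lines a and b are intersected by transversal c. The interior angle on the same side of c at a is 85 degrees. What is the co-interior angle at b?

Co-interior angles (same-side interior) formed by parallel lines and a transversal are supplementary (sum to 180 degrees).
The given angle is 85 degrees.
The co-interior angle = 180 - 85 = 95 degrees.

95 degrees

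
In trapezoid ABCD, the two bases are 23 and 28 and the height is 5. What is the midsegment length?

midsegment = (23 + 28) / 2 = 51 / 2 = 51/2

51/2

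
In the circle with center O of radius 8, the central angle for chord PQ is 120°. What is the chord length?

Chord length = 2r sin(θ/2)
= 2 × 8 × sin(120°/2)
= 2 × 8 × sin(60°)
= 8*sqrt(3)

8*sqrt(3)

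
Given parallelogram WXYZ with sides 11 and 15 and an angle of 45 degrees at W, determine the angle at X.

Consecutive angles are supplementary: angle X = 180 - 45 = 135 degrees.

135 degrees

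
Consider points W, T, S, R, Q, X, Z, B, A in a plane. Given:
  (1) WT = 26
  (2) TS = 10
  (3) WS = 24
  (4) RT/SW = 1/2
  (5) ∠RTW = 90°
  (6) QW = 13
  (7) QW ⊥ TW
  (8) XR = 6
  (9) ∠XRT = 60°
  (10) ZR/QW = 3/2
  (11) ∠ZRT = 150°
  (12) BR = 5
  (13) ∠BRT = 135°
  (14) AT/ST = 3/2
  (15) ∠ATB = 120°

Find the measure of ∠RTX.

From the given relations: RT = 1/2·SW = 1/2·24 = 12.
Step 1: By the law of cosines on triangle TRX: TX² = 12² + 6² − 2·12·6·cos(60°) = 108, so TX = 6·√3.
Step 2: By the inverse law of cosines on triangle RTX: cos(∠RTX) = (12² + (6·√3)² − 6²) / (2·12·6·√3) = 216/249.42 = 0.866, so ∠RTX = 30°.

Therefore, the measure of angle ∠RTX = 30°.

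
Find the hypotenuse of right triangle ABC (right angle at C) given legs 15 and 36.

AB = sqrt(15^2 + 36^2) = sqrt(1521) = 39

39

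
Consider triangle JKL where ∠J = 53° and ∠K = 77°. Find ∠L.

Let angle L = x. Then 53 + 77 + x = 180.
x = 180 - 130 = 50 degrees.

50 degrees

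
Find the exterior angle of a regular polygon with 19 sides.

Each exterior angle of a regular n-gon is 360 / n.
For n = 19: 360 / 19 = 360/19 degrees.

360/19 degrees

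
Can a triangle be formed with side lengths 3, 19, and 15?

The longest side is 19. The other two sides sum to 3 + 15 = 18.
Since 18 ≤ 19, the two shorter sides cannot reach around to close the triangle.

No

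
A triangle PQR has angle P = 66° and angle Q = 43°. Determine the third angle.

Let angle R = x. Then 66 + 43 + x = 180.
x = 180 - 109 = 71 degrees.

71 degrees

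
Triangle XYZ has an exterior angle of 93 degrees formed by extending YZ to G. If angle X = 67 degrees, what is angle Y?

By the exterior angle theorem: exterior angle = sum of remote interior angles.
93 = 67 + angle Y
angle Y = 93 - 67 = 26 degrees

26 degrees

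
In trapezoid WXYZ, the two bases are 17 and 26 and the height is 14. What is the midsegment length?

The midsegment of a trapezoid = (base1 + base2) / 2
midsegment = (17 + 26) / 2
midsegment = 43 / 2
midsegment = 43/2

43/2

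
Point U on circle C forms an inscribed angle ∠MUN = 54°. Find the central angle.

Central angle = 2 × 54° = 108° (inscribed angle theorem).

108°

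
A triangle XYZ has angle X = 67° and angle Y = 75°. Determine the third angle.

Let angle Z = x. Then 67 + 75 + x = 180.
x = 180 - 142 = 38 degrees.

38 degrees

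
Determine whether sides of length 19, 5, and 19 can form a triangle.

Sort the sides: 5, 19, 19.
It suffices to check that the sum of the two smallest exceeds the largest:
5 + 19 = 24 > 19. ✓
Yes, a valid triangle can be formed.

Yes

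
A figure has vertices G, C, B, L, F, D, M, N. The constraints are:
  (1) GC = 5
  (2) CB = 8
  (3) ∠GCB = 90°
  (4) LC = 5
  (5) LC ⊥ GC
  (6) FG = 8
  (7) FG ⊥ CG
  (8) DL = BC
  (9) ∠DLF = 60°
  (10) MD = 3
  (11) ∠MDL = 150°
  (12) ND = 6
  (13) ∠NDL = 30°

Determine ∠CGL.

Step 1: By the law of cosines on triangle GCL: GL² = 5² + 5² − 2·5·5·cos(90°) = 50, so GL = 5·√2.
Step 2: By the inverse law of cosines on triangle CGL: cos(∠CGL) = (5² + (5·√2)² − 5²) / (2·5·5·√2) = 50/70.71 = 0.7071, so ∠CGL = 45°.

Therefore, the measure of angle ∠CGL = 45°.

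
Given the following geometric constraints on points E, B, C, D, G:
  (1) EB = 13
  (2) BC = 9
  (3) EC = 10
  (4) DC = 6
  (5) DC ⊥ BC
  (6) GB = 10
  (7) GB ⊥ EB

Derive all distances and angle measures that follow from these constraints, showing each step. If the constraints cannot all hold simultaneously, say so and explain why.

The constraints are consistent.

Step 1: From EB = 13, BG = 10, and ∠EBG = 90°, by the law of cosines:
  EG² = EB² + BG² - 2·EB·BG·cos(90°) = 169 + 100 - 0 = 269
  EG ≈ 16.4

Step 2: From BC = 9, CD = 6, and ∠BCD = 90°, by the law of cosines:
  BD² = BC² + CD² - 2·BC·CD·cos(90°) = 81 + 36 - 0 = 117
  BD = 3·√13

Step 3: From EB = 13, EC = 10, BC = 9, by the inverse law of cosines:
  cos(∠BEC) = (EB² + EC² - BC²) / (2·EB·EC)
  ∠BEC = 43.69°

Step 4: From BC = 9, BE = 13, CE = 10, by the inverse law of cosines:
  cos(∠CBE) = (BC² + BE² - CE²) / (2·BC·BE)
  ∠CBE = 50.13°

Step 5: From CB = 9, CE = 10, BE = 13, by the inverse law of cosines:
  cos(∠BCE) = (CB² + CE² - BE²) / (2·CB·CE)
  ∠BCE = 86.18°

Step 6: From EB = 13, EG = 16.4, BG = 10, by the inverse law of cosines:
  cos(∠BEG) = (EB² + EG² - BG²) / (2·EB·EG)
  ∠BEG = 37.57°

Step 7: From BC = 9, BD = 3·√13, CD = 6, by the inverse law of cosines:
  cos(∠CBD) = (BC² + BD² - CD²) / (2·BC·BD)
  ∠CBD = 33.69°

Step 8: From DB = 3·√13, DC = 6, BC = 9, by the inverse law of cosines:
  cos(∠BDC) = (DB² + DC² - BC²) / (2·DB·DC)
  ∠BDC = 56.31°

Step 9: From GB = 10, GE = 16.4, BE = 13, by the inverse law of cosines:
  cos(∠BGE) = (GB² + GE² - BE²) / (2·GB·GE)
  ∠BGE = 52.43°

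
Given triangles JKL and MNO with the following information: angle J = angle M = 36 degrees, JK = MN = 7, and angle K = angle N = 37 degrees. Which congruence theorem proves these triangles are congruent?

The given information matches ASA: Two pairs of corresponding angles and the included side are equal (Angle-Side-Angle).

ASA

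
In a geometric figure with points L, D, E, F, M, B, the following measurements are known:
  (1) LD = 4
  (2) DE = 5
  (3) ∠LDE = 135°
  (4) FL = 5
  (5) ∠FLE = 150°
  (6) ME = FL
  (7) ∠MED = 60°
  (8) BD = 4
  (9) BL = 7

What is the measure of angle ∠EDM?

From the given relations: ME = FL = 5.
Step 1: By the law of cosines on triangle DEM: DM² = 5² + 5² − 2·5·5·cos(60°) = 25, so DM = 5.
Step 2: By the inverse law of cosines on triangle EDM: cos(∠EDM) = (5² + 5² − 5²) / (2·5·5) = 25/50 = 0.5, so ∠EDM = 60°.

Therefore, the measure of angle ∠EDM = 60°.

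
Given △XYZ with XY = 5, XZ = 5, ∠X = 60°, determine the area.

Area = (1/2)(5)(5) sin(60°) = (1/2)(5)(5)(sqrt(3)/2) = 25*sqrt(3)/4

25*sqrt(3)/4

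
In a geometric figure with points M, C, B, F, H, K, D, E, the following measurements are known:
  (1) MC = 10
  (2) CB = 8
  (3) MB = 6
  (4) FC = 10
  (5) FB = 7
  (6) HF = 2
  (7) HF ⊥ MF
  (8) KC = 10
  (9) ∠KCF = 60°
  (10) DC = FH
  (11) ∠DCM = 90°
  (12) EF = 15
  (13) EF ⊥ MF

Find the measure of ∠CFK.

Step 1: By the law of cosines on triangle FCK: FK² = 10² + 10² − 2·10·10·cos(60°) = 100, so FK = 10.
Step 2: By the inverse law of cosines on triangle CFK: cos(∠CFK) = (10² + 10² − 10²) / (2·10·10) = 100/200 = 0.5, so ∠CFK = 60°.

Therefore, the measure of angle ∠CFK = 60°.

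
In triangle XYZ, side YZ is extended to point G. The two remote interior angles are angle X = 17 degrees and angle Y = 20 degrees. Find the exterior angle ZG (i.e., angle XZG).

By the exterior angle theorem, an exterior angle of a triangle equals the sum of the two remote interior angles.
Exterior angle = angle X + angle Y
Exterior angle = 17 + 20 = 37 degrees

37 degrees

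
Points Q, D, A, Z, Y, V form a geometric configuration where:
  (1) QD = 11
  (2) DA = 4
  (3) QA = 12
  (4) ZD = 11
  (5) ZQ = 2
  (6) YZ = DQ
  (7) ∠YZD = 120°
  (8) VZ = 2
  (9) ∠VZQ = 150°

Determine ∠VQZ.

Step 1: By the law of cosines on triangle QZV: QV² = 2² + 2² − 2·2·2·cos(150°) = 14.93, so QV ≈ 3.86.
Step 2: By the inverse law of cosines on triangle VQZ: cos(∠VQZ) = (3.86² + 2² − 2²) / (2·3.86·2) = 14.93/15.45 = 0.9659, so ∠VQZ = 15°.

Therefore, the measure of angle ∠VQZ = 15°.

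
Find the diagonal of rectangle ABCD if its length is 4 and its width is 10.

A rectangle's diagonal splits it into two right triangles, with the diagonal as the hypotenuse.
By the Pythagorean theorem, d^2 = 4^2 + 10^2 = 116.
Therefore d = sqrt(116) = 2*sqrt(29).

2*sqrt(29)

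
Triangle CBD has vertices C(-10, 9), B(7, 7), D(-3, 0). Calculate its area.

Shoelace: Area = (1/2)|-10(7-0) + 7(0-9) + -3(9-7)| = (1/2)(139) = 139/2

139/2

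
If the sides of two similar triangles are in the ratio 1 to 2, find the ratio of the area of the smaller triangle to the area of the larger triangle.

The ratio of areas of similar triangles equals the square of the side ratio.
Side ratio = 1:2
Area ratio = (1/2)^2 = 1/4 = 1:4

1:4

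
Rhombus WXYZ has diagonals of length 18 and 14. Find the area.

Area = (18 * 14) / 2 = 252 / 2 = 126

126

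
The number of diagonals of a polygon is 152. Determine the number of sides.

Using d = n(n - 3)/2, we solve 152 = n(n - 3)/2.
So n(n - 3) = 304.
Testing n = 19: 19 * 16 = 304 = 304. Correct.
The polygon has 19 sides.

19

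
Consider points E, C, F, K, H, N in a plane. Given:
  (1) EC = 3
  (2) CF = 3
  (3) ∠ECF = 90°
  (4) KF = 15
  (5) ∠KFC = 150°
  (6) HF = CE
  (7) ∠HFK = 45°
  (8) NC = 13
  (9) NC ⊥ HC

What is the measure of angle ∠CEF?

Step 1: By the law of cosines on triangle ECF: EF² = 3² + 3² − 2·3·3·cos(90°) = 18, so EF = 3·√2.
Step 2: By the inverse law of cosines on triangle CEF: cos(∠CEF) = (3² + (3·√2)² − 3²) / (2·3·3·√2) = 18/25.46 = 0.7071, so ∠CEF = 45°.

Therefore, the measure of angle ∠CEF = 45°.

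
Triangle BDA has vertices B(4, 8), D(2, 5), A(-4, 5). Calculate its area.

Shoelace: Area = (1/2)|4(5-5) + 2(5-8) + -4(8-5)| = (1/2)(18) = 9

9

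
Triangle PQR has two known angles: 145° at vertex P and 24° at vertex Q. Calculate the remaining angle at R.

By the triangle angle sum property, the three interior angles of any triangle add up to 180°.
We know angle P = 145° and angle Q = 24°, so their sum is 169°.
Therefore angle R = 180° - 169° = 11°.

11 degrees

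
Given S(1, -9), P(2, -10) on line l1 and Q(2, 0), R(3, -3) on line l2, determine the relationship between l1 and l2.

Slope of line 1: m1 = (-10 - -9)/(2 - 1) = -1/1 = -1
Slope of line 2: m2 = (-3 - 0)/(3 - 2) = -3/1 = -3
m1 != m2 (-1 != -3), so not parallel.
m1 * m2 = (-1) * (-3) = 3 != -1, so not perpendicular.
The lines are neither parallel nor perpendicular.

Neither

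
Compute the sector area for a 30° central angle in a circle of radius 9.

The full circle has area πr² = π(9)² = 81*pi.
The sector covers 30° out of 360°, a fraction of 1/12.
Sector area = 81*pi × 1/12 = 27*pi/4.

27*pi/4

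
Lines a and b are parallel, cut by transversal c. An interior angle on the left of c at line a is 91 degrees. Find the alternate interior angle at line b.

Alternate interior angles lie on opposite sides of the transversal, between the parallel lines.
By the alternate interior angle theorem, they are equal: 91 degrees.

91 degrees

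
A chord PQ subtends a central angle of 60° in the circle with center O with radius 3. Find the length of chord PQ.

Drop a perpendicular from the center to the chord, bisecting both the chord and the central angle.
Each half-chord = r sin(θ/2) = 3 sin(30°).
The full chord = 2 × 3 × sin(30°) = 3.

3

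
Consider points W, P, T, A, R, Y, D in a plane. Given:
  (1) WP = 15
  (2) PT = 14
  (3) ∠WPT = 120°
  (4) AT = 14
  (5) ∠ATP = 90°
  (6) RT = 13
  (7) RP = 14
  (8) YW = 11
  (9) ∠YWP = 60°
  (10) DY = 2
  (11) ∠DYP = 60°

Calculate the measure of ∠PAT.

Step 1: By the law of cosines on triangle ATP: AP² = 14² + 14² − 2·14·14·cos(90°) = 392, so AP = 14·√2.
Step 2: By the inverse law of cosines on triangle PAT: cos(∠PAT) = ((14·√2)² + 14² − 14²) / (2·14·√2·14) = 392/554.37 = 0.7071, so ∠PAT = 45°.

Therefore, the measure of angle ∠PAT = 45°.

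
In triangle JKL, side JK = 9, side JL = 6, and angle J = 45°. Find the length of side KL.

By the law of cosines: KL^2 = JK^2 + JL^2 - 2*JK*JL*cos(J)
KL^2 = 9^2 + 6^2 - 2*9*6*cos(45°)
KL^2 = 81 + 36 - 108*(sqrt(2)/2)
KL^2 = 117 - 54*sqrt(2)
KL = 3*sqrt(13 - 6*sqrt(2))

3*sqrt(13 - 6*sqrt(2))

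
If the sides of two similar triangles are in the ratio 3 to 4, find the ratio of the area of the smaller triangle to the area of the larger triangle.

Area scales with the square of linear dimensions. If every length is multiplied by 3/4, then the area is multiplied by (3/4)^2 = 9/16.
The area ratio is 9:16.

9:16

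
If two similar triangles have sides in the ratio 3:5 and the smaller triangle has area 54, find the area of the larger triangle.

Area ratio = (3/5)^2 = 9/25. Area of the larger triangle = 54 * 25/9 = 150.

150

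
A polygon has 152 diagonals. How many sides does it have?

Using d = n(n - 3)/2, we solve 152 = n(n - 3)/2.
So n(n - 3) = 304.
Testing n = 19: 19 * 16 = 304 = 304. Correct.
The polygon has 19 sides.

19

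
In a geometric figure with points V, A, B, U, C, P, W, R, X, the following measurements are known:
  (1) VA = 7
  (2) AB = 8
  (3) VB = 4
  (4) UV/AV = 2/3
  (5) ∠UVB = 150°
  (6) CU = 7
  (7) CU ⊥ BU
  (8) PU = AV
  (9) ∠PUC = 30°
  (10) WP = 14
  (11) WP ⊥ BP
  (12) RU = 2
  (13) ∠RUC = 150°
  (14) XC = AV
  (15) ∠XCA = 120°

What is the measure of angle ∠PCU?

From the given relations: PU = AV = 7.
Step 1: By the law of cosines on triangle CUP: CP² = 7² + 7² − 2·7·7·cos(30°) = 13.13, so CP ≈ 3.62.
Step 2: By the inverse law of cosines on triangle PCU: cos(∠PCU) = (3.62² + 7² − 7²) / (2·3.62·7) = 13.13/50.73 = 0.2588, so ∠PCU = 75°.

Therefore, the measure of angle ∠PCU = 75°.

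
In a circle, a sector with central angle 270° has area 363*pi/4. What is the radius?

r² = 360 × 363*pi/4 / (π × 270) = 121, so r = 11.

11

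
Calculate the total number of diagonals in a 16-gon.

Each of the 16 vertices connects to 13 non-adjacent vertices via diagonals.
Total connections = 16 × 13 = 208, but each diagonal is counted twice.
Number of diagonals = 208 / 2 = 104.

104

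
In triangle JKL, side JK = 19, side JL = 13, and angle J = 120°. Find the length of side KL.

Law of cosines: KL^2 = 19^2 + 13^2 - 2(19)(13)cos(120°) = 777, so KL = sqrt(777).

sqrt(777)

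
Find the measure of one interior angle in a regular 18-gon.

Each interior angle of a regular n-gon is (n - 2) * 180 / n.
For n = 18: (18 - 2) * 180 / 18 = 2880/18 = 160 degrees.

160 degrees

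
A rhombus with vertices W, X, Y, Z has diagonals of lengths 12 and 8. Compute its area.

The diagonals of a rhombus divide it into four right triangles.
Each triangle has legs 12/ 2 = 6 and 8/2 = 4, so each has area (1/2)*6*4 = 12.
Four such triangles give total area = (d1 * d2) / 2 = 48.

48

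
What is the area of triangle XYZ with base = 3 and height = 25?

A triangle's area is half the area of a rectangle with the same base and height.
Area = (1/2) * 3 * 25 = 75/2.

75/2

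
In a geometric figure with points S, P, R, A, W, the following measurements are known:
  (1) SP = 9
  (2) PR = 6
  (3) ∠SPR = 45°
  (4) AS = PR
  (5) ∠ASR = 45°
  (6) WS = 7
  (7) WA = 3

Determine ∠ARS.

From the given relations: AS = PR = 6.
Step 1: By the law of cosines on triangle SPR: SR² = 9² + 6² − 2·9·6·cos(45°) = 40.63, so SR ≈ 6.37.
Step 2: By the law of cosines on triangle RSA: RA² = 6.37² + 6² − 2·6.37·6·cos(45°) = 22.54, so RA ≈ 4.75.
Step 3: By the inverse law of cosines on triangle ARS: cos(∠ARS) = (4.75² + 6.37² − 6²) / (2·4.75·6.37) = 27.18/60.53 = 0.449, so ∠ARS = 63.32°.

Therefore, the measure of angle ∠ARS = 63.32°.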